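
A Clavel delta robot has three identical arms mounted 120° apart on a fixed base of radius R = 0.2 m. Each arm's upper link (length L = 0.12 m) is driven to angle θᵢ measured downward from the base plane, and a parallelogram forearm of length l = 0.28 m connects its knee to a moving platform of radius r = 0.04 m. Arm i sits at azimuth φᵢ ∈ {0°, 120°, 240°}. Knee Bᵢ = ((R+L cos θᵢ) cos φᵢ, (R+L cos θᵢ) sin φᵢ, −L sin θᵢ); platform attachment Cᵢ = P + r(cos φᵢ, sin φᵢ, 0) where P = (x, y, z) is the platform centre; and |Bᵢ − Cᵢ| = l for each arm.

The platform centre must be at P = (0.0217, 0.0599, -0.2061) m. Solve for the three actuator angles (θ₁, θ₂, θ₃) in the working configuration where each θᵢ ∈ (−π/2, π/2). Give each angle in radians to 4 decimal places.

rotate P by −φ1: (0.0217, 0.0599, -0.2061)
  e−x'=0.1383;  (l²−L²−(e−x')²−y'²−z²)/2L = -0.0050
  θ1 = atan2(B,A) + arccos(C/0.2482) = 0.6110
rotate P by −φ2: (0.0410, -0.0487, -0.2061)
  A cos θ + B sin θ = C:  0.1190·cos θ + -0.2061·sin θ = 0.0208
  √(A²+B²)=0.2380;  θ2 = -1.0473+1.4833 ≈ 0.4360
arm 3 (φ=240.0°): x'=-0.0627, y'=-0.0112
  e−x'=0.2227;  (l²−L²−(e−x')²−y'²−z²)/2L = -0.1175
  γ=atan2(-0.2061,0.2227)=-0.7466;  ψ=arccos(-0.3873)=1.9685;  θ3=γ+ψ≈1.2219

θ₁ = 0.6110, θ₂ = 0.4360, θ₃ = 1.2219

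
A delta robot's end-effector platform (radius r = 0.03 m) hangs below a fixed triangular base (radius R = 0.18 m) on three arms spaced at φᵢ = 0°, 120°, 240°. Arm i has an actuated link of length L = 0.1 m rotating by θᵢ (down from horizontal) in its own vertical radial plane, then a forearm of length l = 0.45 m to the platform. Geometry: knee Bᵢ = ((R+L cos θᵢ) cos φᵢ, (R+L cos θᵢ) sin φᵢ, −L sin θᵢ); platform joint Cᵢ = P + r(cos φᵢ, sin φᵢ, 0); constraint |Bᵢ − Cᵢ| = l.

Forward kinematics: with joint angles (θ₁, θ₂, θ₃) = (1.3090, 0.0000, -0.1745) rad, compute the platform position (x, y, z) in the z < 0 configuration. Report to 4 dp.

(-0.1708, -0.0152, -0.3830)

arm 1 at φ=0.0°: ρ1 = 0.1759;  centre 1 = (0.1759, 0.0000, -0.0966)
centre 2 = (0.2500·cos120.0°, 0.2500·sin120.0°, 0.0000) = (-0.1250, 0.2165, 0.0000)
arm 3 at φ=240.0°: ρ3 = 0.2485;  centre 3 = (-0.1242, -0.2152, 0.0174)
subtract pairs → two planes through P
[-0.6018 0.4330 0.1932]·P = 0.0222;  [-0.6002 -0.4304 0.2279]·P = 0.0218
det = 0.5189;  x = -0.0366+0.3504z,  y = 0.0005+0.0408z
sphere 1 gives Az²+Bz+C=0 with A=1.1245, B=0.0443, C=-0.1480;  B²−4AC=0.6677;  roots -0.3830, 0.3436;  negative root z = -0.3830
x = -0.1708, y = -0.0152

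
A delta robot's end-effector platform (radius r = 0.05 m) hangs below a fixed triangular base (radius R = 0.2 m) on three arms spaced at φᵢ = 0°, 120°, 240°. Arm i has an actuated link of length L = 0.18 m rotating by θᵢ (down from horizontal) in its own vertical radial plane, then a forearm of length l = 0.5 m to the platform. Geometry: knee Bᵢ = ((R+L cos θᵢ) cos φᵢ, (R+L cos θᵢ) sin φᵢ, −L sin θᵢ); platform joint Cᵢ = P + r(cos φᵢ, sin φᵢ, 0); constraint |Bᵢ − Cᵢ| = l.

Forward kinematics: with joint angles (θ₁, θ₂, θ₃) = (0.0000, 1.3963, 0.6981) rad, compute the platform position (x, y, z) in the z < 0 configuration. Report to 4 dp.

(0.1975, -0.1354, -0.4627)

arm 1 at φ=0.0°: ρ1 = 0.3300;  centre 1 = (0.3300, 0.0000, 0.0000)
arm 2 at φ=120.0°: ρ2 = 0.1813;  centre 2 = (-0.0906, 0.1570, -0.1773)
arm 3 at φ=240.0°: ρ3 = 0.2879;  centre 3 = (-0.1439, -0.2493, -0.1157)
|centre ₂|²−|centre ₁|² = -0.0446;  |centre ₃|²−|centre ₁|² = -0.0126
plane₁₂: -0.8413x+0.3139y+-0.3545z = -0.0446
Cramer: x(z) = 0.0366-0.3478z;  y(z) = -0.0442+0.1972z
quadratic in z: (1.1599)z²+(0.1867)z+(-0.1619)=0, √Δ=0.8867 → z ∈ {-0.4627, 0.3017}; z = -0.4627 (taking z<0)
x = 0.1975, y = -0.1354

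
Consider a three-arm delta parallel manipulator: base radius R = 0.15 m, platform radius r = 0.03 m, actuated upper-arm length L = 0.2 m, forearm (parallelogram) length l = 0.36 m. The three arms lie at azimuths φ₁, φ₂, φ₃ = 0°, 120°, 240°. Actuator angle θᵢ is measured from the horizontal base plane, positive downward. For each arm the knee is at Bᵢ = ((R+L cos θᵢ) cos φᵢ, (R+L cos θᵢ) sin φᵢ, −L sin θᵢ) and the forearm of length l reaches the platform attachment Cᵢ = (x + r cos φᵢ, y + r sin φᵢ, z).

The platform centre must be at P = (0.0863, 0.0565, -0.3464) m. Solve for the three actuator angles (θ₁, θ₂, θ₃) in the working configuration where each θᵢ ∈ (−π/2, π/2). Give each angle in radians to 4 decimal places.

rotate P by −φ1: (0.0863, 0.0565, -0.3464)
  e−x'=0.0337;  (l²−L²−(e−x')²−y'²−z²)/2L = -0.0868
  γ=atan2(-0.3464,0.0337)=-1.4738;  ψ=arccos(-0.2494)=1.8229;  θ1=γ+ψ≈0.3490
rotate P by −φ2: (0.0058, -0.1030, -0.3464)
  e−x'=0.1142;  (l²−L²−(e−x')²−y'²−z²)/2L = -0.1351
  √(A²+B²)=0.3647;  θ2 = -1.2523+1.9503 ≈ 0.6980
arm 3 (φ=240.0°): x'=-0.0921, y'=0.0465
  e−x'=0.2121;  (l²−L²−(e−x')²−y'²−z²)/2L = -0.1938
  θ3 = atan2(B,A) + arccos(C/0.4062) = 1.0469

θ₁ = 0.3490, θ₂ = 0.6980, θ₃ = 1.0469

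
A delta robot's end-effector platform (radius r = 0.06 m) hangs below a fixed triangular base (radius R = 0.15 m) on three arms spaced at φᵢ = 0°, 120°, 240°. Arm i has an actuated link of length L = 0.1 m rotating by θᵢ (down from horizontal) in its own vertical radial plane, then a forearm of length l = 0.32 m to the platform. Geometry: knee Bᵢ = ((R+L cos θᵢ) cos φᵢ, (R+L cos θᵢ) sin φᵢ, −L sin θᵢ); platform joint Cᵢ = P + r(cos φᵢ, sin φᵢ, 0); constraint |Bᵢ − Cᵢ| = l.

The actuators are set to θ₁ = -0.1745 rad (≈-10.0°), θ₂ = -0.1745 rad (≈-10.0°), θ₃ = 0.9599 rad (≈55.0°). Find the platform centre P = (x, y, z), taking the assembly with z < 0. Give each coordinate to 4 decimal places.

arm 1 at φ=0.0°: e+L cos θ1 = 0.1885;  S1 = (0.1885, 0.0000, 0.0174)
φ2=120.0°: virtual centre (-0.0942, 0.1632, 0.0174), radius l
φ3=240.0°: virtual centre (-0.0737, -0.1276, -0.0819), radius l
subtract pairs → two planes through P
linear system: -0.5654x+0.3265y = 0.0000−0.0000z; -0.5243x+-0.2552y = -0.0074−-0.1985z
Cramer: x(z) = 0.0077-0.2055z;  y(z) = 0.0133-0.3559z
quadratic in z: (1.1688)z²+(0.0301)z+(-0.0692)=0, √Δ=0.5697 → z ∈ {-0.2566, 0.2308}; z = -0.2566 (taking z<0)
x = 0.0604, y = 0.1046

(0.0604, 0.1046, -0.2566)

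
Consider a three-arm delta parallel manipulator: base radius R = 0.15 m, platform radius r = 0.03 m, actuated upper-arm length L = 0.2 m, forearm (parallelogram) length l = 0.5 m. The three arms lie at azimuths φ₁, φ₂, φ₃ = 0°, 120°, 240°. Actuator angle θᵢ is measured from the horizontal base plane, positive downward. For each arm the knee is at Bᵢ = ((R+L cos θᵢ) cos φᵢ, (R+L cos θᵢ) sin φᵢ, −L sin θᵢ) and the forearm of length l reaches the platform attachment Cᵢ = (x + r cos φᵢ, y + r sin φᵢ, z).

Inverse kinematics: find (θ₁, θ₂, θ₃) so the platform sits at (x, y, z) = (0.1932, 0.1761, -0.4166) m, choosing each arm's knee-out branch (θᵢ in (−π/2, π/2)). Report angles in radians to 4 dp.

arm 1 (φ=0.0°): x'=0.1932, y'=0.1761
  A cos θ + B sin θ = C:  -0.0732·cos θ + -0.4166·sin θ = 0.0002
  √(A²+B²)=0.4230;  θ1 = -1.7447+1.5704 ≈ -0.1744
φ2=120.0° → target in arm frame (0.0559, -0.2554)
  A=0.0641, B=-0.4166, C=(l²−L²−A²−y'²−z²)/(2L)=-0.0822
  √(A²+B²)=0.4215;  θ2 = -1.4181+1.7670 ≈ 0.3489
rotate P by −φ3: (-0.2491, 0.0793, -0.4166)
  e−x'=0.3691;  (l²−L²−(e−x')²−y'²−z²)/2L = -0.2652
  √(A²+B²)=0.5566;  θ3 = -0.8458+2.0674 ≈ 1.2217

θ₁ = -0.1744, θ₂ = 0.3489, θ₃ = 1.2217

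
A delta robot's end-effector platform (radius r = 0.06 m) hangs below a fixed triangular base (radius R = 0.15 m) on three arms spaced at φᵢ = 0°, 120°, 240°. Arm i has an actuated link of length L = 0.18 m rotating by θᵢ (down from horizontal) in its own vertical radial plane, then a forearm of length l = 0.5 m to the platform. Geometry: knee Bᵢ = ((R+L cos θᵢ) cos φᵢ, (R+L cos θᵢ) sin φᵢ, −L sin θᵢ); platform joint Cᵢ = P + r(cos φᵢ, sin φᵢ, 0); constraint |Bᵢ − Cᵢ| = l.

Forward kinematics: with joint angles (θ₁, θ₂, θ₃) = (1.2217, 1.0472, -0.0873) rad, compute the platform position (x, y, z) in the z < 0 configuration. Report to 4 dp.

centre 1 = (0.1516·cos0.0°, 0.1516·sin0.0°, -0.1691) = (0.1516, 0.0000, -0.1691)
arm 2 at φ=120.0°: (R−r)+L cos θ2 = 0.1800;  centre 2 = (-0.0900, 0.1559, -0.1559)
arm 3 at φ=240.0°: (R−r)+L cos θ3 = 0.2693;  centre 3 = (-0.1347, -0.2332, 0.0157)
|centre ₂|²−|centre ₁|² = 0.0051;  |centre ₃|²−|centre ₁|² = 0.0212
linear system: -0.4831x+0.3118y = 0.0051−0.0265z; -0.5725x+-0.4665y = 0.0212−0.3697z
Cramer: x(z) = -0.0223+0.3160z;  y(z) = -0.0181+0.4047z
quadratic in z: (1.2636)z²+(0.2138)z+(-0.1908)=0, √Δ=1.0051 → z ∈ {-0.4823, 0.3131}; z = -0.4823 (taking z<0)
x = -0.1747, y = -0.2133

(-0.1747, -0.2133, -0.4823)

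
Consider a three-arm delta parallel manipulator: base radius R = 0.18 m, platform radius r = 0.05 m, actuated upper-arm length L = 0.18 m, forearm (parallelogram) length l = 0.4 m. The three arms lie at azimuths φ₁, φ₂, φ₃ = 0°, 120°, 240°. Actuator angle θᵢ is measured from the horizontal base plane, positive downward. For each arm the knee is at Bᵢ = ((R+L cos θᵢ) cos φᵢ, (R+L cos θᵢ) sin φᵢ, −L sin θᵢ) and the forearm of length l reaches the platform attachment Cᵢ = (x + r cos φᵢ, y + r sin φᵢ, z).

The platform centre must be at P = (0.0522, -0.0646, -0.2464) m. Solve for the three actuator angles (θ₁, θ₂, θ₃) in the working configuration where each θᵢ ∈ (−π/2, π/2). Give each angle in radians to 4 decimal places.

φ1=0.0° → target in arm frame (0.0522, -0.0646)
  A=0.0778, B=-0.2464, C=(l²−L²−A²−y'²−z²)/(2L)=0.1574
  γ=atan2(-0.2464,0.0778)=-1.2650;  ψ=arccos(0.6091)=0.9158;  θ1=γ+ψ≈-0.3491
rotate P by −φ2: (-0.0820, -0.0129, -0.2464)
  A cos θ + B sin θ = C:  0.2120·cos θ + -0.2464·sin θ = 0.0604
  θ2 = atan2(B,A) + arccos(C/0.3251) = 0.5236
φ3=240.0° → target in arm frame (0.0298, 0.0775)
  A=0.1002, B=-0.2464, C=(l²−L²−A²−y'²−z²)/(2L)=0.1412
  √(A²+B²)=0.2660;  θ3 = -1.1847+1.0110 ≈ -0.1738

θ₁ = -0.3491, θ₂ = 0.5236, θ₃ = -0.1738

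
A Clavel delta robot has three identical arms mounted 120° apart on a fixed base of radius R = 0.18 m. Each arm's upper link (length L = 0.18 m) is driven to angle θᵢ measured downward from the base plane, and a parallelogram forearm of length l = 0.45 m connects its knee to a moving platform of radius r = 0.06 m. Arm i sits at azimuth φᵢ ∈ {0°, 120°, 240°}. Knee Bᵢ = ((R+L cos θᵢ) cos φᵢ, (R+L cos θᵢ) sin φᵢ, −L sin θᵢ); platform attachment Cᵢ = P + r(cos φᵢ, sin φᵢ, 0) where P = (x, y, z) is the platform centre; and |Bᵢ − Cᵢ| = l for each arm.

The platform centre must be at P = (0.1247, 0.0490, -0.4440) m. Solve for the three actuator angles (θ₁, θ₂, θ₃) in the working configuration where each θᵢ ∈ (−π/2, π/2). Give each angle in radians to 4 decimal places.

φ1=0.0° → target in arm frame (0.1247, 0.0490)
  A cos θ + B sin θ = C:  -0.0047·cos θ + -0.4440·sin θ = -0.0818
  θ1 = atan2(B,A) + arccos(C/0.4440) = 0.1748
arm 2 (φ=120.0°): x'=-0.0199, y'=-0.1325
  A=0.1399, B=-0.4440, C=(l²−L²−A²−y'²−z²)/(2L)=-0.1782
  θ2 = atan2(B,A) + arccos(C/0.4655) = 0.6982
φ3=240.0° → target in arm frame (-0.1048, 0.0835)
  A=0.2248, B=-0.4440, C=(l²−L²−A²−y'²−z²)/(2L)=-0.2348
  θ3 = atan2(B,A) + arccos(C/0.4977) = 0.9600

θ₁ = 0.1748, θ₂ = 0.6982, θ₃ = 0.9600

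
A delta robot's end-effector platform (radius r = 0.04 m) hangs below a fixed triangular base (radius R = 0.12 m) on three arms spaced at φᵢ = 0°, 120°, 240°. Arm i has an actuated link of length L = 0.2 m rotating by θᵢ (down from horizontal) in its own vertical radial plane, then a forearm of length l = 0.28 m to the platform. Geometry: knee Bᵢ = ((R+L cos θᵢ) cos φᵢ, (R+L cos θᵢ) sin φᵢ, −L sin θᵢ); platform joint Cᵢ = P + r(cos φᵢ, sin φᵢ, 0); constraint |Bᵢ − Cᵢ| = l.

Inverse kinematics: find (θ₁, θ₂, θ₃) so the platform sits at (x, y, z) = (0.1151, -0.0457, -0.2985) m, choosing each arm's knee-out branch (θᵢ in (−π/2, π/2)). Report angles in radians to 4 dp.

arm 1 (φ=0.0°): x'=0.1151, y'=-0.0457
  e−x'=-0.0351;  (l²−L²−(e−x')²−y'²−z²)/2L = -0.1351
  θ1 = atan2(B,A) + arccos(C/0.3006) = 0.3490
φ2=120.0° → target in arm frame (-0.0971, -0.0768)
  A cos θ + B sin θ = C:  0.1771·cos θ + -0.2985·sin θ = -0.2199
  γ=atan2(-0.2985,0.1771)=-1.0353;  ψ=arccos(-0.6337)=2.2571;  θ2=γ+ψ≈1.2218
arm 3 (φ=240.0°): x'=-0.0180, y'=0.1225
  e−x'=0.0980;  (l²−L²−(e−x')²−y'²−z²)/2L = -0.1883
  γ=atan2(-0.2985,0.0980)=-1.2537;  ψ=arccos(-0.5993)=2.2134;  θ3=γ+ψ≈0.9598

θ₁ = 0.3490, θ₂ = 1.2218, θ₃ = 0.9598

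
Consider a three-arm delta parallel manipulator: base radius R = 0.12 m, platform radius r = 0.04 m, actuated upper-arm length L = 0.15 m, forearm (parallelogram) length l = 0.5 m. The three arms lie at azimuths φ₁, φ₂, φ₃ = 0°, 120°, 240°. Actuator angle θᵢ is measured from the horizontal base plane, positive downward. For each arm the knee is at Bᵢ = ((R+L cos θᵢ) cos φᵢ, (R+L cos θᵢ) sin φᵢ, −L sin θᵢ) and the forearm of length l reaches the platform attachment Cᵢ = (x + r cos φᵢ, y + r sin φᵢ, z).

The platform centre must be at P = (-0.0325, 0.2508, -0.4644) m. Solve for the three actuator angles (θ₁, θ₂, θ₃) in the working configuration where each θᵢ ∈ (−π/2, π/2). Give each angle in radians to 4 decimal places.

θ₁ = 0.6983, θ₂ = -0.1743, θ₃ = 1.1347

arm 1 (φ=0.0°): x'=-0.0325, y'=0.2508
  A=0.1125, B=-0.4644, C=(l²−L²−A²−y'²−z²)/(2L)=-0.2124
  √(A²+B²)=0.4778;  θ1 = -1.3331+2.0315 ≈ 0.6983
rotate P by −φ2: (0.2334, -0.0973, -0.4644)
  e−x'=-0.1534;  (l²−L²−(e−x')²−y'²−z²)/2L = -0.0706
  √(A²+B²)=0.4891;  θ2 = -1.8899+1.7156 ≈ -0.1743
φ3=240.0° → target in arm frame (-0.2009, -0.1535)
  A cos θ + B sin θ = C:  0.2809·cos θ + -0.4644·sin θ = -0.3023
  √(A²+B²)=0.5428;  θ3 = -1.0267+2.1614 ≈ 1.1347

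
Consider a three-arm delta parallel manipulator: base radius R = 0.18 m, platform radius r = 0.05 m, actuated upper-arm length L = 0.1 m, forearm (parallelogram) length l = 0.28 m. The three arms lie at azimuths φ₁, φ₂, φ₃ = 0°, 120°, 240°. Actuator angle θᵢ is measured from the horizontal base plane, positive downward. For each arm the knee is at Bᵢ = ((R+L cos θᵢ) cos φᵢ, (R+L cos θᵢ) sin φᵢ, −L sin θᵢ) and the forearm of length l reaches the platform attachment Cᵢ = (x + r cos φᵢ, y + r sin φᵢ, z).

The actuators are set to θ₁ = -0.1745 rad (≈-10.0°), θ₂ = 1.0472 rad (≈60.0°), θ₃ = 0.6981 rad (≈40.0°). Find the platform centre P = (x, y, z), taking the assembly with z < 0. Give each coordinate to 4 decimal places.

(0.0768, -0.0278, -0.2163)

arm 1 at φ=0.0°: (R−r)+L cos θ1 = 0.2285;  S1 = (0.2285, 0.0000, 0.0174)
S2 = (0.1800·cos120.0°, 0.1800·sin120.0°, -0.0866) = (-0.0900, 0.1559, -0.0866)
arm 3 at φ=240.0°: (R−r)+L cos θ3 = 0.2066;  S3 = (-0.1033, -0.1789, -0.0643)
subtract pairs → two planes through P
plane₁₂: -0.6370x+0.3118y+-0.2079z = -0.0126
det = 0.4348;  x = 0.0145+-0.2882z,  y = -0.0109+0.0781z
sphere 1 gives Az²+Bz+C=0 with A=1.0892, B=0.0869, C=-0.0322;  B²−4AC=0.1477;  roots -0.2163, 0.1365;  negative root z = -0.2163
x = 0.0768, y = -0.0278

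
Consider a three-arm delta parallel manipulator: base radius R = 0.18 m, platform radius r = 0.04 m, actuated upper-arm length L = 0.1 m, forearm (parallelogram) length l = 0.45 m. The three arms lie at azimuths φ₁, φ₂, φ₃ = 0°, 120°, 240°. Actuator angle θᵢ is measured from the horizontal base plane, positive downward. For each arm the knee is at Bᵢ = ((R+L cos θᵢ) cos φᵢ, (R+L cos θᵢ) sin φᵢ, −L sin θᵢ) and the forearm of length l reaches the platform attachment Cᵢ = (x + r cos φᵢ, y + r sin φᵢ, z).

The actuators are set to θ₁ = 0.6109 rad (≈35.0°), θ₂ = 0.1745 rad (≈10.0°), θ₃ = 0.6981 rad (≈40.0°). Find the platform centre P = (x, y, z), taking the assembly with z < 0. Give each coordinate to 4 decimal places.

arm 1 at φ=0.0°: e+L cos θ1 = 0.2219;  S1 = (0.2219, 0.0000, -0.0574)
arm 2 at φ=120.0°: e+L cos θ2 = 0.2385;  S2 = (-0.1192, 0.2065, -0.0174)
φ3=240.0°: virtual centre (-0.1083, -0.1876, -0.0643), radius l
|S₂|²−|S₁|² = 0.0046;  |S₃|²−|S₁|² = -0.0015
plane₁₂: -0.6823x+0.4131y+0.0800z = 0.0046
det = 0.5288;  x = -0.0021+0.0460z,  y = 0.0077+-0.1178z
sphere 1 gives Az²+Bz+C=0 with A=1.0160, B=0.0923, C=-0.1490;  B²−4AC=0.6139;  roots -0.4310, 0.3402;  negative root z = -0.4310
x = -0.0219, y = 0.0585

(-0.0219, 0.0585, -0.4310)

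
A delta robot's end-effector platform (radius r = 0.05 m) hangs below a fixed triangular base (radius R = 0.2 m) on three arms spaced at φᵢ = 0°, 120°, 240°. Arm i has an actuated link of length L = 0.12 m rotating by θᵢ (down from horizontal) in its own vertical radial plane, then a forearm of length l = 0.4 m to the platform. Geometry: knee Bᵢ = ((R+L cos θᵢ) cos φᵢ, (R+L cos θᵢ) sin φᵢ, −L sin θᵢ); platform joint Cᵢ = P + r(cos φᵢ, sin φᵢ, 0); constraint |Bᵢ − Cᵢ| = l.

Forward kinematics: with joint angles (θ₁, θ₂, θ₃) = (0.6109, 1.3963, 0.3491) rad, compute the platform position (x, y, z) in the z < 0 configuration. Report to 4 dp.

φ1=0.0°: virtual centre (0.2483, 0.0000, -0.0688), radius l
φ2=120.0°: virtual centre (-0.0854, 0.1479, -0.1182), radius l
φ3=240.0°: virtual centre (-0.1314, -0.2276, -0.0410), radius l
subtract pairs → two planes through P
[-0.6674 0.2959 -0.0987]·P = -0.0232;  [-0.7594 -0.4551 0.0556]·P = 0.0043
Cramer: x(z) = 0.0176-0.0539z;  y(z) = -0.0389+0.2120z
into |P−O₁|² = l²: 1.0478z² + 0.1460z + -0.1005 = 0;  Δ = 0.4427;  z = -0.3872 or 0.2478 → z<0 root = -0.3872
x = 0.0384, y = -0.1210

(0.0384, -0.1210, -0.3872)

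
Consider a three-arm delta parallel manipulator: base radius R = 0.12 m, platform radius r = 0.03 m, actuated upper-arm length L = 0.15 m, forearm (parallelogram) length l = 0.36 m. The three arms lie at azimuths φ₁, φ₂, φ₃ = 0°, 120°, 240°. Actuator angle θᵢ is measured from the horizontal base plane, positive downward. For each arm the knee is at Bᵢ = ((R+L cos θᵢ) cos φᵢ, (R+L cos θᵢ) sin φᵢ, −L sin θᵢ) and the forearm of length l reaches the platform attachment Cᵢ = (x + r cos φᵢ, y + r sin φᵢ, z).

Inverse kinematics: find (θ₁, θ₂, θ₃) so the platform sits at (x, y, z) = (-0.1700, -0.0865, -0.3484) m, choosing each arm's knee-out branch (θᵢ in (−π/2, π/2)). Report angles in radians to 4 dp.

arm 1 (φ=0.0°): x'=-0.1700, y'=-0.0865
  A cos θ + B sin θ = C:  0.2600·cos θ + -0.3484·sin θ = -0.2979
  θ1 = atan2(B,A) + arccos(C/0.4347) = 1.3960
φ2=120.0° → target in arm frame (0.0101, 0.1905)
  A cos θ + B sin θ = C:  0.0799·cos θ + -0.3484·sin θ = -0.1898
  √(A²+B²)=0.3574;  θ2 = -1.3453+2.1307 ≈ 0.7853
φ3=240.0° → target in arm frame (0.1599, -0.1040)
  A=-0.0699, B=-0.3484, C=(l²−L²−A²−y'²−z²)/(2L)=-0.0999
  θ3 = atan2(B,A) + arccos(C/0.3553) = 0.0870

θ₁ = 1.3960, θ₂ = 0.7853, θ₃ = 0.0870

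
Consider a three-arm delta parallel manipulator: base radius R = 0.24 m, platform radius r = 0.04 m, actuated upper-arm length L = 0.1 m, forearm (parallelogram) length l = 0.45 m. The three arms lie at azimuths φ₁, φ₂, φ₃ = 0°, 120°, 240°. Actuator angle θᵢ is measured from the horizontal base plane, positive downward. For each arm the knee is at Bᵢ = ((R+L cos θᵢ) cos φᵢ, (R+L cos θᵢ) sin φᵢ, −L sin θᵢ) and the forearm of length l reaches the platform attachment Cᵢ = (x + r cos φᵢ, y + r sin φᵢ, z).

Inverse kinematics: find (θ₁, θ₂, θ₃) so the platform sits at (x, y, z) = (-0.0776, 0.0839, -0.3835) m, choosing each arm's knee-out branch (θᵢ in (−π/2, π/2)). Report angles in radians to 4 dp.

arm 1 (φ=0.0°): x'=-0.0776, y'=0.0839
  A=0.2776, B=-0.3835, C=(l²−L²−A²−y'²−z²)/(2L)=-0.1934
  √(A²+B²)=0.4734;  θ1 = -0.9442+1.9915 ≈ 1.0473
rotate P by −φ2: (0.1115, 0.0253, -0.3835)
  e−x'=0.0885;  (l²−L²−(e−x')²−y'²−z²)/2L = 0.1848
  θ2 = atan2(B,A) + arccos(C/0.3936) = -0.2617
arm 3 (φ=240.0°): x'=-0.0339, y'=-0.1092
  e−x'=0.2339;  (l²−L²−(e−x')²−y'²−z²)/2L = -0.1059
  γ=atan2(-0.3835,0.2339)=-1.0232;  ψ=arccos(-0.2357)=1.8088;  θ3=γ+ψ≈0.7856

θ₁ = 1.0473, θ₂ = -0.2617, θ₃ = 0.7856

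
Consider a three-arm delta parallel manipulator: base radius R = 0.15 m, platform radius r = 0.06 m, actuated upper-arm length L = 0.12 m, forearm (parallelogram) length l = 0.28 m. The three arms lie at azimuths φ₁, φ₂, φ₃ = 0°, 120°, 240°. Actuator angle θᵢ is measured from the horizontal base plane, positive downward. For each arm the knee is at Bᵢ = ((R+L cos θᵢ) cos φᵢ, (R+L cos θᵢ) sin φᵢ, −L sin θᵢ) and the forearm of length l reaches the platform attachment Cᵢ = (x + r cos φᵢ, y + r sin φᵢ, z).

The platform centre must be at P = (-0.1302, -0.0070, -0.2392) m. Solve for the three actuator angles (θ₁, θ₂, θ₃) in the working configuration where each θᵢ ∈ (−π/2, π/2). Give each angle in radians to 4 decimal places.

rotate P by −φ1: (-0.1302, -0.0070, -0.2392)
  A=0.2202, B=-0.2392, C=(l²−L²−A²−y'²−z²)/(2L)=-0.1740
  θ1 = atan2(B,A) + arccos(C/0.3251) = 1.3087
φ2=120.0° → target in arm frame (0.0590, 0.1163)
  e−x'=0.0310;  (l²−L²−(e−x')²−y'²−z²)/2L = -0.0320
  √(A²+B²)=0.2412;  θ2 = -1.4421+1.7041 ≈ 0.2620
φ3=240.0° → target in arm frame (0.0712, -0.1093)
  e−x'=0.0188;  (l²−L²−(e−x')²−y'²−z²)/2L = -0.0230
  θ3 = atan2(B,A) + arccos(C/0.2399) = 0.1744

θ₁ = 1.3087, θ₂ = 0.2620, θ₃ = 0.1744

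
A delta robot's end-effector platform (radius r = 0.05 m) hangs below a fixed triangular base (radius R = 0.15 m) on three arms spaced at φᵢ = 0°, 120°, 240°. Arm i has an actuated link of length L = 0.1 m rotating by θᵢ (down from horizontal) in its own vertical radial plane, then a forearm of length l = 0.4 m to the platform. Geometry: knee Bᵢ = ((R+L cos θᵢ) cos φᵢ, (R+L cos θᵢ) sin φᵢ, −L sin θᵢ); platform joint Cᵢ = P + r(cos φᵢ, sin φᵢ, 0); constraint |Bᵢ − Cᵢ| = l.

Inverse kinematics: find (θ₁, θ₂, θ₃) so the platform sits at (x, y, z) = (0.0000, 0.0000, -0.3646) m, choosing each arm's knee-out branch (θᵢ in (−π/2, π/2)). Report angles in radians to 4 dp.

θ₁ = 0.1741, θ₂ = 0.1741, θ₃ = 0.1741

φ1=0.0° → target in arm frame (0.0000, 0.0000)
  A=0.1000, B=-0.3646, C=(l²−L²−A²−y'²−z²)/(2L)=0.0353
  θ1 = atan2(B,A) + arccos(C/0.3781) = 0.1741
rotate P by −φ2: (0.0000, 0.0000, -0.3646)
  A=0.1000, B=-0.3646, C=(l²−L²−A²−y'²−z²)/(2L)=0.0353
  θ2 = atan2(B,A) + arccos(C/0.3781) = 0.1741
rotate P by −φ3: (0.0000, 0.0000, -0.3646)
  A=0.1000, B=-0.3646, C=(l²−L²−A²−y'²−z²)/(2L)=0.0353
  γ=atan2(-0.3646,0.1000)=-1.3031;  ψ=arccos(0.0935)=1.4772;  θ3=γ+ψ≈0.1741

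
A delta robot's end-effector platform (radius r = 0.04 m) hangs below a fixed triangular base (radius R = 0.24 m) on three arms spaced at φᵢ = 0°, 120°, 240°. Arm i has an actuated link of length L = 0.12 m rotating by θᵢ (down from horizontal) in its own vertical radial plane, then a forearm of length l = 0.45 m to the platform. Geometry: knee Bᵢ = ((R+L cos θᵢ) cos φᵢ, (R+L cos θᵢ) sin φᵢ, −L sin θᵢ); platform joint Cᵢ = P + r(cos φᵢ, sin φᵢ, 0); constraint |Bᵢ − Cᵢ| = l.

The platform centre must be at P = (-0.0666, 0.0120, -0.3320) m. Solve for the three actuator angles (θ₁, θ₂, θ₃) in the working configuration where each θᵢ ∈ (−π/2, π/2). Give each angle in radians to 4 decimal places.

θ₁ = 0.6114, θ₂ = -0.1744, θ₃ = 0.0005

arm 1 (φ=0.0°): x'=-0.0666, y'=0.0120
  e−x'=0.2666;  (l²−L²−(e−x')²−y'²−z²)/2L = 0.0277
  γ=atan2(-0.3320,0.2666)=-0.8942;  ψ=arccos(0.0651)=1.5056;  θ1=γ+ψ≈0.6114
arm 2 (φ=120.0°): x'=0.0437, y'=0.0517
  A cos θ + B sin θ = C:  0.1563·cos θ + -0.3320·sin θ = 0.2116
  √(A²+B²)=0.3670;  θ2 = -1.1308+0.9563 ≈ -0.1744
rotate P by −φ3: (0.0229, -0.0637, -0.3320)
  A=0.1771, B=-0.3320, C=(l²−L²−A²−y'²−z²)/(2L)=0.1769
  θ3 = atan2(B,A) + arccos(C/0.3763) = 0.0005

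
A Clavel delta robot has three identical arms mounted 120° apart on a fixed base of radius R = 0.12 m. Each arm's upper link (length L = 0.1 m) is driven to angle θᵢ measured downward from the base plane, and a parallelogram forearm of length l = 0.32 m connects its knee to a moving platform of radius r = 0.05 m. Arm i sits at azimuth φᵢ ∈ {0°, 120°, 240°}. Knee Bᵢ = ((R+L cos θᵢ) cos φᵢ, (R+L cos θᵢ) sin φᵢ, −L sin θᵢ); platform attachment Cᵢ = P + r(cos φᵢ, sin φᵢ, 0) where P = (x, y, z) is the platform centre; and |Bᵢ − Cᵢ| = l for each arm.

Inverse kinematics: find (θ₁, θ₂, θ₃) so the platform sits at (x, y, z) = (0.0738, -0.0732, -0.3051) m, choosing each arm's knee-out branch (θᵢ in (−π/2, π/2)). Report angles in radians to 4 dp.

θ₁ = 0.0870, θ₂ = 0.9596, θ₃ = 0.3489

rotate P by −φ1: (0.0738, -0.0732, -0.3051)
  e−x'=-0.0038;  (l²−L²−(e−x')²−y'²−z²)/2L = -0.0303
  θ1 = atan2(B,A) + arccos(C/0.3051) = 0.0870
φ2=120.0° → target in arm frame (-0.1003, -0.0273)
  A=0.1703, B=-0.3051, C=(l²−L²−A²−y'²−z²)/(2L)=-0.1522
  θ2 = atan2(B,A) + arccos(C/0.3494) = 0.9596
rotate P by −φ3: (0.0265, 0.1005, -0.3051)
  A cos θ + B sin θ = C:  0.0435·cos θ + -0.3051·sin θ = -0.0634
  √(A²+B²)=0.3082;  θ3 = -1.4292+1.7780 ≈ 0.3489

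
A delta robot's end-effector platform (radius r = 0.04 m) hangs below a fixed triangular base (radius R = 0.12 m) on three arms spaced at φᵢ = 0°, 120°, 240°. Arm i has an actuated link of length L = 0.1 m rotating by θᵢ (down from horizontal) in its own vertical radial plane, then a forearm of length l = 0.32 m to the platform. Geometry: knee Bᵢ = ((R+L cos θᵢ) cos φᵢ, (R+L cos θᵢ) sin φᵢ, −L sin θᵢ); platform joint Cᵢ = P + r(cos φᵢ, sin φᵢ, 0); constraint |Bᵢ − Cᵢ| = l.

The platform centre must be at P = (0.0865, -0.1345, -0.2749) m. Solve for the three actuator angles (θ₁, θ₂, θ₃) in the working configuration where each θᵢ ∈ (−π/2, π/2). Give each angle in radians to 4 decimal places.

arm 1 (φ=0.0°): x'=0.0865, y'=-0.1345
  e−x'=-0.0065;  (l²−L²−(e−x')²−y'²−z²)/2L = -0.0065
  √(A²+B²)=0.2750;  θ1 = -1.5944+1.5945 ≈ 0.0000
arm 2 (φ=120.0°): x'=-0.1597, y'=-0.0077
  e−x'=0.2397;  (l²−L²−(e−x')²−y'²−z²)/2L = -0.2035
  γ=atan2(-0.2749,0.2397)=-0.8536;  ψ=arccos(-0.5579)=2.1627;  θ2=γ+ψ≈1.3090
φ3=240.0° → target in arm frame (0.0732, 0.1422)
  A cos θ + B sin θ = C:  0.0068·cos θ + -0.2749·sin θ = -0.0171
  θ3 = atan2(B,A) + arccos(C/0.2750) = 0.0869

θ₁ = 0.0000, θ₂ = 1.3090, θ₃ = 0.0869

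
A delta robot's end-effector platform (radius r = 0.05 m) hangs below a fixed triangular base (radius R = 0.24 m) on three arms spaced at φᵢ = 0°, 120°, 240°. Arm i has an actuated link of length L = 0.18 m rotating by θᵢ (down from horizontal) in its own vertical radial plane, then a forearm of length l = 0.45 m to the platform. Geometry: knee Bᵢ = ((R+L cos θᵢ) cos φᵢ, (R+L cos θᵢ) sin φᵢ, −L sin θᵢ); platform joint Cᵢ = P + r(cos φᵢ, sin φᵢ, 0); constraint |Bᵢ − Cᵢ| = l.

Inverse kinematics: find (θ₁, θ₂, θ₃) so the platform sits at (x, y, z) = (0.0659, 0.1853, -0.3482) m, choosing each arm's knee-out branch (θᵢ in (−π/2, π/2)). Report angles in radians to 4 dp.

φ1=0.0° → target in arm frame (0.0659, 0.1853)
  e−x'=0.1241;  (l²−L²−(e−x')²−y'²−z²)/2L = -0.0024
  √(A²+B²)=0.3697;  θ1 = -1.2284+1.5774 ≈ 0.3490
φ2=120.0° → target in arm frame (0.1275, -0.1497)
  A cos θ + B sin θ = C:  0.0625·cos θ + -0.3482·sin θ = 0.0626
  √(A²+B²)=0.3538;  θ2 = -1.3933+1.3929 ≈ -0.0004
φ3=240.0° → target in arm frame (-0.1934, -0.0356)
  e−x'=0.3834;  (l²−L²−(e−x')²−y'²−z²)/2L = -0.2762
  γ=atan2(-0.3482,0.3834)=-0.7373;  ψ=arccos(-0.5332)=2.1332;  θ3=γ+ψ≈1.3959

θ₁ = 0.3490, θ₂ = -0.0004, θ₃ = 1.3959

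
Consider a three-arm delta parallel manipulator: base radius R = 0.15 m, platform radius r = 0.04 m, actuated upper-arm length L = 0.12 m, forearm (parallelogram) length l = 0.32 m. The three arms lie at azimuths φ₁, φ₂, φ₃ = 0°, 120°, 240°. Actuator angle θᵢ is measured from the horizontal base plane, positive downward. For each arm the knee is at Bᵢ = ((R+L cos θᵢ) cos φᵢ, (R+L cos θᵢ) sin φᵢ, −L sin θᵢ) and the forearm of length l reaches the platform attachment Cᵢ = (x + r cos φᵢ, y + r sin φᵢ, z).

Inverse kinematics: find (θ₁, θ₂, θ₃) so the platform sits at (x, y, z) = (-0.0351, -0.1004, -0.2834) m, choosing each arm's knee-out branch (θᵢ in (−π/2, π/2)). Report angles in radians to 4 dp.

θ₁ = 0.7851, θ₂ = 0.9596, θ₃ = -0.0875

φ1=0.0° → target in arm frame (-0.0351, -0.1004)
  A=0.1451, B=-0.2834, C=(l²−L²−A²−y'²−z²)/(2L)=-0.0977
  γ=atan2(-0.2834,0.1451)=-1.0976;  ψ=arccos(-0.3069)=1.8827;  θ1=γ+ψ≈0.7851
arm 2 (φ=120.0°): x'=-0.0694, y'=0.0806
  e−x'=0.1794;  (l²−L²−(e−x')²−y'²−z²)/2L = -0.1291
  γ=atan2(-0.2834,0.1794)=-1.0064;  ψ=arccos(-0.3850)=1.9661;  θ2=γ+ψ≈0.9596
arm 3 (φ=240.0°): x'=0.1045, y'=0.0198
  e−x'=0.0055;  (l²−L²−(e−x')²−y'²−z²)/2L = 0.0303
  θ3 = atan2(B,A) + arccos(C/0.2835) = -0.0875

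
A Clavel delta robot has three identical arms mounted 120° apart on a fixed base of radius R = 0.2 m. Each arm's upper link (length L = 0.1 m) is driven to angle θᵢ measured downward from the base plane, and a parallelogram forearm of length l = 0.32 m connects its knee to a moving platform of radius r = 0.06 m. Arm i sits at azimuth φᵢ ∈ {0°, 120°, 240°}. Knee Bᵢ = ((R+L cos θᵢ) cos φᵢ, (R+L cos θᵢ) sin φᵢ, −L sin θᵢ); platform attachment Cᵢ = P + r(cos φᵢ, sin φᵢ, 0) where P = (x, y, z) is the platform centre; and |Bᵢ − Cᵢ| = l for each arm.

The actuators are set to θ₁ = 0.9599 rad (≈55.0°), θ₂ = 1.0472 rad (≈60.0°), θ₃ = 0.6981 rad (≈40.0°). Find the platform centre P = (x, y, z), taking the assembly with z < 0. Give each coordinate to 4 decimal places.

(-0.0086, -0.0308, -0.3248)

φ1=0.0°: virtual centre (0.1974, 0.0000, -0.0819), radius l
centre 2 = (0.1900·cos120.0°, 0.1900·sin120.0°, -0.0866) = (-0.0950, 0.1645, -0.0866)
φ3=240.0°: virtual centre (-0.1083, -0.1876, -0.0643), radius l
eliminate P² terms by subtracting sphere 1 from 2 and 3
[-0.5847 0.3291 -0.0094]·P = -0.0021;  [-0.6113 -0.3752 0.0353]·P = 0.0054
Cramer: x(z) = -0.0024+0.0192z;  y(z) = -0.0105+0.0627z
sphere 1 gives Az²+Bz+C=0 with A=1.0043, B=0.1548, C=-0.0557;  B²−4AC=0.2477;  roots -0.3248, 0.1707;  negative root z = -0.3248
x = -0.0086, y = -0.0308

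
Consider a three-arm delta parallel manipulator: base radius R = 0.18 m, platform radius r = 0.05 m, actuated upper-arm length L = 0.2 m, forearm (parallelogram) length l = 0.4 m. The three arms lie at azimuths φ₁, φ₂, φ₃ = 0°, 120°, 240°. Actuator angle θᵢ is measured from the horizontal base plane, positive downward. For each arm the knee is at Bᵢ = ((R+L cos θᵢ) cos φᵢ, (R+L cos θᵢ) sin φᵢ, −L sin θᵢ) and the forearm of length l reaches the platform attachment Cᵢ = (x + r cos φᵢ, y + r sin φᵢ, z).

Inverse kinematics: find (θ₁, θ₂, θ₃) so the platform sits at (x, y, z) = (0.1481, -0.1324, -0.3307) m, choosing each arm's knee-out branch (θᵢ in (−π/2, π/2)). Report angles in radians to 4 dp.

arm 1 (φ=0.0°): x'=0.1481, y'=-0.1324
  A=-0.0181, B=-0.3307, C=(l²−L²−A²−y'²−z²)/(2L)=-0.0180
  γ=atan2(-0.3307,-0.0181)=-1.6255;  ψ=arccos(-0.0545)=1.6253;  θ1=γ+ψ≈-0.0002
arm 2 (φ=120.0°): x'=-0.1887, y'=-0.0621
  e−x'=0.3187;  (l²−L²−(e−x')²−y'²−z²)/2L = -0.2370
  θ2 = atan2(B,A) + arccos(C/0.4593) = 1.3091
rotate P by −φ3: (0.0406, 0.1945, -0.3307)
  A=0.0894, B=-0.3307, C=(l²−L²−A²−y'²−z²)/(2L)=-0.0879
  √(A²+B²)=0.3426;  θ3 = -1.3068+1.8303 ≈ 0.5235

θ₁ = -0.0002, θ₂ = 1.3091, θ₃ = 0.5235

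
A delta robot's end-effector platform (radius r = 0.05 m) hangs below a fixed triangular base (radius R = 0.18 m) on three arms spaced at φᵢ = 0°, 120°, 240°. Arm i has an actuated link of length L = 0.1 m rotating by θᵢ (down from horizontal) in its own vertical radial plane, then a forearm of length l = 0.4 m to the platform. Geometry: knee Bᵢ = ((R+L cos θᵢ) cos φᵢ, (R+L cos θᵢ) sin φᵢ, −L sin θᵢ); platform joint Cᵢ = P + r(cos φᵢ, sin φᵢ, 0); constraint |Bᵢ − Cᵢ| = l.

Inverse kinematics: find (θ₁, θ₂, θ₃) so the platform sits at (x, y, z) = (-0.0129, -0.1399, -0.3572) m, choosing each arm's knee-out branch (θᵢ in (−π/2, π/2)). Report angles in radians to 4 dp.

θ₁ = 0.6111, θ₂ = 1.1343, θ₃ = -0.2617

φ1=0.0° → target in arm frame (-0.0129, -0.1399)
  e−x'=0.1429;  (l²−L²−(e−x')²−y'²−z²)/2L = -0.0879
  γ=atan2(-0.3572,0.1429)=-1.1902;  ψ=arccos(-0.2285)=1.8014;  θ1=γ+ψ≈0.6111
arm 2 (φ=120.0°): x'=-0.1147, y'=0.0811
  A cos θ + B sin θ = C:  0.2447·cos θ + -0.3572·sin θ = -0.2203
  √(A²+B²)=0.4330;  θ2 = -0.9702+2.1045 ≈ 1.1343
rotate P by −φ3: (0.1276, 0.0588, -0.3572)
  e−x'=0.0024;  (l²−L²−(e−x')²−y'²−z²)/2L = 0.0947
  γ=atan2(-0.3572,0.0024)=-1.5641;  ψ=arccos(0.2652)=1.3024;  θ3=γ+ψ≈-0.2617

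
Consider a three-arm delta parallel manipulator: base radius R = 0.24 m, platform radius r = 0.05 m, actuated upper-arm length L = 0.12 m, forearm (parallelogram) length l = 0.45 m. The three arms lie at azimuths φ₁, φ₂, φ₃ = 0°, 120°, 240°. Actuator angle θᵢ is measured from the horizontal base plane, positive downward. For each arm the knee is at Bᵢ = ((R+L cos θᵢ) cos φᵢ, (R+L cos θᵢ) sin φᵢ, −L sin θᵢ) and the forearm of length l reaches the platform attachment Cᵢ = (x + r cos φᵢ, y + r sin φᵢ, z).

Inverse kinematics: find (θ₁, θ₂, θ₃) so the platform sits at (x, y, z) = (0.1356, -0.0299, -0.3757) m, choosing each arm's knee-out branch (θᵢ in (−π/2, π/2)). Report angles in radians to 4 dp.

rotate P by −φ1: (0.1356, -0.0299, -0.3757)
  e−x'=0.0544;  (l²−L²−(e−x')²−y'²−z²)/2L = 0.1796
  γ=atan2(-0.3757,0.0544)=-1.4270;  ψ=arccos(0.4730)=1.0781;  θ1=γ+ψ≈-0.3489
rotate P by −φ2: (-0.0937, -0.1025, -0.3757)
  A=0.2837, B=-0.3757, C=(l²−L²−A²−y'²−z²)/(2L)=-0.1835
  √(A²+B²)=0.4708;  θ2 = -0.9240+1.9711 ≈ 1.0471
rotate P by −φ3: (-0.0419, 0.1324, -0.3757)
  e−x'=0.2319;  (l²−L²−(e−x')²−y'²−z²)/2L = -0.1015
  γ=atan2(-0.3757,0.2319)=-1.0178;  ψ=arccos(-0.2299)=1.8027;  θ3=γ+ψ≈0.7849

θ₁ = -0.3489, θ₂ = 1.0471, θ₃ = 0.7849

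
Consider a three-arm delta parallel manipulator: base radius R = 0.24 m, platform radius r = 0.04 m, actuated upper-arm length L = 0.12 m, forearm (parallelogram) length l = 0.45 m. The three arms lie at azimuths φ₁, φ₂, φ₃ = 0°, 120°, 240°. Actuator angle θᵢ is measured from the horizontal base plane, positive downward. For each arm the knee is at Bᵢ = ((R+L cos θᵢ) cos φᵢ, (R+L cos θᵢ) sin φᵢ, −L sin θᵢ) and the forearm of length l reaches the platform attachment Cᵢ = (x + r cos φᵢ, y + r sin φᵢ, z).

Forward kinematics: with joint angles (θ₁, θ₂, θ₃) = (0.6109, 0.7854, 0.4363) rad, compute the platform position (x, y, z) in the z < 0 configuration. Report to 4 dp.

(0.0006, -0.0362, -0.4043)

arm 1 at φ=0.0°: (R−r)+L cos θ1 = 0.2983;  S1 = (0.2983, 0.0000, -0.0688)
S2 = (0.2849·cos120.0°, 0.2849·sin120.0°, -0.0849) = (-0.1424, 0.2467, -0.0849)
φ3=240.0°: virtual centre (-0.1544, -0.2674, -0.0507), radius l
|S₂|²−|S₁|² = -0.0054;  |S₃|²−|S₁|² = 0.0042
plane₁₂: -0.8814x+0.4934y+-0.0320z = -0.0054
Cramer: x(z) = 0.0009+0.0008z;  y(z) = -0.0093+0.0664z
quadratic in z: (1.0044)z²+(0.1359)z+(-0.1092)=0, √Δ=0.6762 → z ∈ {-0.4043, 0.2690}; z = -0.4043 (taking z<0)
x = 0.0006, y = -0.0362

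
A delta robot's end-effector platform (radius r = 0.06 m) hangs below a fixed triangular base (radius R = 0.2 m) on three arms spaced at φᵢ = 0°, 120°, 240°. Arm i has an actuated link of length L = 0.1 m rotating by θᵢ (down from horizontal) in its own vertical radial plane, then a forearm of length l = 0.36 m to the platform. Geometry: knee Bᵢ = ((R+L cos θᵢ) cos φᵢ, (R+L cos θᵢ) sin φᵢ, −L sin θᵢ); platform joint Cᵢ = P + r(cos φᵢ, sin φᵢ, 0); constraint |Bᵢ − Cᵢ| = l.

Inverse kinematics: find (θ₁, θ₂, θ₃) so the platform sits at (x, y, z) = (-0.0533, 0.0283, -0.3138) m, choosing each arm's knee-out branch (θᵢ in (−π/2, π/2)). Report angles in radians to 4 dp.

rotate P by −φ1: (-0.0533, 0.0283, -0.3138)
  A=0.1933, B=-0.3138, C=(l²−L²−A²−y'²−z²)/(2L)=-0.0852
  √(A²+B²)=0.3686;  θ1 = -1.0187+1.8040 ≈ 0.7853
arm 2 (φ=120.0°): x'=0.0512, y'=0.0320
  A cos θ + B sin θ = C:  0.0888·cos θ + -0.3138·sin θ = 0.0611
  √(A²+B²)=0.3261;  θ2 = -1.2949+1.3825 ≈ 0.0876
φ3=240.0° → target in arm frame (0.0021, -0.0603)
  A=0.1379, B=-0.3138, C=(l²−L²−A²−y'²−z²)/(2L)=-0.0076
  θ3 = atan2(B,A) + arccos(C/0.3427) = 0.4360

θ₁ = 0.7853, θ₂ = 0.0876, θ₃ = 0.4360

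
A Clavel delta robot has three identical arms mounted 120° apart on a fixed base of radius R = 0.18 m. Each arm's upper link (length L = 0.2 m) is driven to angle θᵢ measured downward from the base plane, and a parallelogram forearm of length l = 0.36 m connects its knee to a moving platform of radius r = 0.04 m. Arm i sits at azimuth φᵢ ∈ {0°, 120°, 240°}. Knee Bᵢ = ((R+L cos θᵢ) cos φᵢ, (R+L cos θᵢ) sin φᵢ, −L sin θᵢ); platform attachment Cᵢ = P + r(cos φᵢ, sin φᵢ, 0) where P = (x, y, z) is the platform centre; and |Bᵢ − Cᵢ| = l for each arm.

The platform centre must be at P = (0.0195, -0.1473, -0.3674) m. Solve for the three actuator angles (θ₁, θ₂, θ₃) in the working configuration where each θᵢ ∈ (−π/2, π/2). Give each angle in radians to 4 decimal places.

θ₁ = 0.8727, θ₂ = 1.3966, θ₃ = 0.4364

rotate P by −φ1: (0.0195, -0.1473, -0.3674)
  e−x'=0.1205;  (l²−L²−(e−x')²−y'²−z²)/2L = -0.2040
  θ1 = atan2(B,A) + arccos(C/0.3867) = 0.8727
arm 2 (φ=120.0°): x'=-0.1373, y'=0.0568
  e−x'=0.2773;  (l²−L²−(e−x')²−y'²−z²)/2L = -0.3138
  γ=atan2(-0.3674,0.2773)=-0.9242;  ψ=arccos(-0.6817)=2.3208;  θ2=γ+ψ≈1.3966
φ3=240.0° → target in arm frame (0.1178, 0.0905)
  A cos θ + B sin θ = C:  0.0222·cos θ + -0.3674·sin θ = -0.1352
  θ3 = atan2(B,A) + arccos(C/0.3681) = 0.4364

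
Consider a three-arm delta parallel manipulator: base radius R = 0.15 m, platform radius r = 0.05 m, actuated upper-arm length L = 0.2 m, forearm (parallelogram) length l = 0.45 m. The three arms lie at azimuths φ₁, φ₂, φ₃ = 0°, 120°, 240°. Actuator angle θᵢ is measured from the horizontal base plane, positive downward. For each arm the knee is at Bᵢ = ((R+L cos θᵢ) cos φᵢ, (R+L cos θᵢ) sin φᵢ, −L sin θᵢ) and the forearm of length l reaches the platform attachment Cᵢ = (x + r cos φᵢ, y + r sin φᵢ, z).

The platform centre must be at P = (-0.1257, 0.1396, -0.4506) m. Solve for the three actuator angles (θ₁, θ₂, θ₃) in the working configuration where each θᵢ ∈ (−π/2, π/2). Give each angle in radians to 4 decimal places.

rotate P by −φ1: (-0.1257, 0.1396, -0.4506)
  A=0.2257, B=-0.4506, C=(l²−L²−A²−y'²−z²)/(2L)=-0.2774
  γ=atan2(-0.4506,0.2257)=-1.1064;  ψ=arccos(-0.5505)=2.1537;  θ1=γ+ψ≈1.0473
φ2=120.0° → target in arm frame (0.1837, 0.0391)
  A cos θ + B sin θ = C:  -0.0837·cos θ + -0.4506·sin θ = -0.1227
  θ2 = atan2(B,A) + arccos(C/0.4583) = 0.0873
rotate P by −φ3: (-0.0580, -0.1787, -0.4506)
  A=0.1580, B=-0.4506, C=(l²−L²−A²−y'²−z²)/(2L)=-0.2436
  θ3 = atan2(B,A) + arccos(C/0.4775) = 0.8727

θ₁ = 1.0473, θ₂ = 0.0873, θ₃ = 0.8727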